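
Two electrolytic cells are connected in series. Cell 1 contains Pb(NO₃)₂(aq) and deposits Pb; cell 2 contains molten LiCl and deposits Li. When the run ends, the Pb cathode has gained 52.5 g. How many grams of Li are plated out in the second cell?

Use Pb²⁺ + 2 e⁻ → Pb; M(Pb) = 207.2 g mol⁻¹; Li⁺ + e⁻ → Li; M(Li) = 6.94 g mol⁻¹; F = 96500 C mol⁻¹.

3.52 g

n(Pb) = 52.5 / 207.2 = 0.2534 mol.
Since Pb²⁺ + 2 e⁻ → Pb, n(e⁻) passed = 2 × 0.2534 = 0.5068 mol.
Cells in series carry the same charge, so the same 0.5068 mol of electrons passes through cell 2.
Li⁺ + e⁻ → Li, so n(Li) = 0.5068 / 1 = 0.5068 mol.
m(Li) = 0.5068 × 6.94 = 3.52 g.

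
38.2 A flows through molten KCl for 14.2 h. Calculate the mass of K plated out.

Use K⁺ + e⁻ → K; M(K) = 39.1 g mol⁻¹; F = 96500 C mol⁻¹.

Q = I·t = 38.20 A × 51120 s = 1953000 C.
n(e⁻) = Q/F = 1953000 / 96500 = 20.24 mol.
K⁺ + e⁻ → K, so n(K) = n(e⁻)/1 = 20.24 mol.
m = n·M = 20.24 × 39.1 = 791 g.

791 g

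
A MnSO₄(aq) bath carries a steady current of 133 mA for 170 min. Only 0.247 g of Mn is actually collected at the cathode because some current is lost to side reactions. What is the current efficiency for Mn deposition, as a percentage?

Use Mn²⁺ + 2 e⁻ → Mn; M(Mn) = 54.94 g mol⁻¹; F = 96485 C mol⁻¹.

Q = I·t = 0.1330 × 10200 = 1357 C; n(e⁻) = 1357/96485 = 0.01406 mol.
Theoretical n(Mn) = n(e⁻)/2 = 0.007030 mol, i.e. m_theo = 0.007030 × 54.94 = 0.3862 g.
Efficiency = m_actual / m_theo = 0.247 / 0.3862 = 64.0 %.

64.0 %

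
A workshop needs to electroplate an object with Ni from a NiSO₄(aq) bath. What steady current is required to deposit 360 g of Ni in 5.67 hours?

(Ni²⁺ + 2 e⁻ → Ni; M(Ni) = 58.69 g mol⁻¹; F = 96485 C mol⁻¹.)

58.0 A

n(Ni) = 360 / 58.69 = 6.134 mol.
n(e⁻) = 2 × 6.134 = 12.27 mol.
Q = n(e⁻)·F = 12.27 × 96485 = 1184000 C.
I = Q/t = 1184000 / 20412 s = 58.0 A.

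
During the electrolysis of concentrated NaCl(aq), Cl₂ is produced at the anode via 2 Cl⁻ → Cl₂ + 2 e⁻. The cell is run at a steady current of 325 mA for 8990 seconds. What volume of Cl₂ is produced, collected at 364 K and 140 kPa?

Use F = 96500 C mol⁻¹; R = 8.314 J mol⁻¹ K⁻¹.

Q = I·t = 0.3250 A × 8990.0 s = 2922 C.
n(e⁻) = Q/F = 2922 / 96500 = 0.03028 mol.
2 electrons are transferred per Cl₂ molecule, so n(Cl₂) = 0.03028 / 2 = 0.01514 mol.
V = nRT/P = (0.01514 × 8.314 × 364) / (140 × 10³ Pa) = 3.27 × 10⁻⁴ m³ = 0.327 L.

0.327 L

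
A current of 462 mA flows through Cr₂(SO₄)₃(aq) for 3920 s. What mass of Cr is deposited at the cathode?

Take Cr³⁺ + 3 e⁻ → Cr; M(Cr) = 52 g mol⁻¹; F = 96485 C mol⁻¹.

0.325 g

Q = I·t = 0.4620 A × 3920.0 s = 1811 C.
n(e⁻) = Q/F = 1811 / 96485 = 0.01877 mol.
Cr³⁺ + 3 e⁻ → Cr, so n(Cr) = n(e⁻)/3 = 0.006257 mol.
m = n·M = 0.006257 × 52 = 0.325 g.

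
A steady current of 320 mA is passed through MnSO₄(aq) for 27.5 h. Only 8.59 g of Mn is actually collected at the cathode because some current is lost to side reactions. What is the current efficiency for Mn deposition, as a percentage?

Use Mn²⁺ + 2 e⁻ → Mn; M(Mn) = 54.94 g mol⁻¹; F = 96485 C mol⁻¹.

95.2 %

Q = I·t = 0.3200 × 99000 = 31680 C; n(e⁻) = 31680/96485 = 0.3283 mol.
Theoretical n(Mn) = n(e⁻)/2 = 0.1642 mol, i.e. m_theo = 0.1642 × 54.94 = 9.020 g.
Efficiency = m_actual / m_theo = 8.59 / 9.020 = 95.2 %.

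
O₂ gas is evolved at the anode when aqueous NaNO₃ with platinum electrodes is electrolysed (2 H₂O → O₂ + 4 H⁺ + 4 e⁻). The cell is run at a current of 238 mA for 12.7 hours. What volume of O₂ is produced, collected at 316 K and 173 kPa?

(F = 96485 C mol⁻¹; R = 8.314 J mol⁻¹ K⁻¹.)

0.428 L

Q = I·t = 0.2380 A × 45720 s = 10880 C.
n(e⁻) = Q/F = 10880 / 96485 = 0.1128 mol.
4 electrons are transferred per O₂ molecule, so n(O₂) = 0.1128 / 4 = 0.02819 mol.
V = nRT/P = (0.02819 × 8.314 × 316) / (173 × 10³ Pa) = 4.28 × 10⁻⁴ m³ = 0.428 L.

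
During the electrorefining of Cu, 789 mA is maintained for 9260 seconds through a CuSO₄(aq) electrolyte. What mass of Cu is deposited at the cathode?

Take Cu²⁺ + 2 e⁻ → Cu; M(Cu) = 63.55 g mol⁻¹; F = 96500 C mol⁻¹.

Q = I·t = 0.7890 A × 9260.0 s = 7306 C.
n(e⁻) = Q/F = 7306 / 96500 = 0.07571 mol.
Cu²⁺ + 2 e⁻ → Cu, so n(Cu) = n(e⁻)/2 = 0.03786 mol.
m = n·M = 0.03786 × 63.55 = 2.41 g.

2.41 g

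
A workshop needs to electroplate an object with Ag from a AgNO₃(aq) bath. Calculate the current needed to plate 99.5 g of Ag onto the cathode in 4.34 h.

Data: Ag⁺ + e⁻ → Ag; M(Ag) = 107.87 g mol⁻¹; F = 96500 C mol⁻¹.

n(Ag) = 99.5 / 107.87 = 0.9224 mol.
n(e⁻) = 1 × 0.9224 = 0.9224 mol.
Q = n(e⁻)·F = 0.9224 × 96500 = 89010 C.
I = Q/t = 89010 / 15624 s = 5.70 A.

5.70 A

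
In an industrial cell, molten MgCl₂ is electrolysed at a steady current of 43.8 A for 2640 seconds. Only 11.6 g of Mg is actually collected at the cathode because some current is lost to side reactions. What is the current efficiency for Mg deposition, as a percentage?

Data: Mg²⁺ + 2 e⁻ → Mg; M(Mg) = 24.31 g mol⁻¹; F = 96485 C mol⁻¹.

Q = I·t = 43.80 × 2640.0 = 115600 C; n(e⁻) = 115600/96485 = 1.198 mol.
Theoretical n(Mg) = n(e⁻)/2 = 0.5992 mol, i.e. m_theo = 0.5992 × 24.31 = 14.57 g.
Efficiency = m_actual / m_theo = 11.6 / 14.57 = 79.6 %.

79.6 %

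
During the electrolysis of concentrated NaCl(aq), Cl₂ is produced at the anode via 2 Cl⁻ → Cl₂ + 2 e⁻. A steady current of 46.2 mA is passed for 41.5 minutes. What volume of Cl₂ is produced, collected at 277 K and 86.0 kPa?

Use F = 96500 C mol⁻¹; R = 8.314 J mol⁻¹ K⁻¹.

0.0160 L

Q = I·t = 0.04620 A × 2490.0 s = 115.0 C.
n(e⁻) = Q/F = 115.0 / 96500 = 0.001192 mol.
2 electrons are transferred per Cl₂ molecule, so n(Cl₂) = 0.001192 / 2 = 0.0005961 mol.
V = nRT/P = (0.0005961 × 8.314 × 277) / (86.0 × 10³ Pa) = 1.60 × 10⁻⁵ m³ = 0.0160 L.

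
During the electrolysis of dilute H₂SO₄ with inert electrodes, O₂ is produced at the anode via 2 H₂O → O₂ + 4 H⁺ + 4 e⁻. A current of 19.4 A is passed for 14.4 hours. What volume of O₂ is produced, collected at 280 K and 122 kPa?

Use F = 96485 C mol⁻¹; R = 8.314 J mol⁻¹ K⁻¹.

49.7 L

Q = I·t = 19.40 A × 51840 s = 1006000 C.
n(e⁻) = Q/F = 1006000 / 96485 = 10.42 mol.
4 electrons are transferred per O₂ molecule, so n(O₂) = 10.42 / 4 = 2.606 mol.
V = nRT/P = (2.606 × 8.314 × 280) / (122 × 10³ Pa) = 0.0497 m³ = 49.7 L.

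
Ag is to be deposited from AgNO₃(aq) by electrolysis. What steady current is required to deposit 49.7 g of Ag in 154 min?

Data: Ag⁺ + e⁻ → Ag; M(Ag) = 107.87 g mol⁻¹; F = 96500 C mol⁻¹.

n(Ag) = 49.7 / 107.87 = 0.4607 mol.
n(e⁻) = 1 × 0.4607 = 0.4607 mol.
Q = n(e⁻)·F = 0.4607 × 96500 = 44460 C.
I = Q/t = 44460 / 9240.0 s = 4.81 A.

4.81 A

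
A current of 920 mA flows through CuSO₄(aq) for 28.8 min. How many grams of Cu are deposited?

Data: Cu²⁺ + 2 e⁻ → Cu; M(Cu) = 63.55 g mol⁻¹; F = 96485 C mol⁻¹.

0.524 g

Q = I·t = 0.9200 A × 1728.0 s = 1590 C.
n(e⁻) = Q/F = 1590 / 96485 = 0.01648 mol.
Cu²⁺ + 2 e⁻ → Cu, so n(Cu) = n(e⁻)/2 = 0.008238 mol.
m = n·M = 0.008238 × 63.55 = 0.524 g.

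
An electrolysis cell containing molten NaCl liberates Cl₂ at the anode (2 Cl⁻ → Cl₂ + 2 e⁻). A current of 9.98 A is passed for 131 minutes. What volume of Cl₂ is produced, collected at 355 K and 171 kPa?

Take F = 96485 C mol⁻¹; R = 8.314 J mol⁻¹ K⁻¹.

Q = I·t = 9.980 A × 7860.0 s = 78440 C.
n(e⁻) = Q/F = 78440 / 96485 = 0.8130 mol.
2 electrons are transferred per Cl₂ molecule, so n(Cl₂) = 0.8130 / 2 = 0.4065 mol.
V = nRT/P = (0.4065 × 8.314 × 355) / (171 × 10³ Pa) = 0.00702 m³ = 7.02 L.

7.02 L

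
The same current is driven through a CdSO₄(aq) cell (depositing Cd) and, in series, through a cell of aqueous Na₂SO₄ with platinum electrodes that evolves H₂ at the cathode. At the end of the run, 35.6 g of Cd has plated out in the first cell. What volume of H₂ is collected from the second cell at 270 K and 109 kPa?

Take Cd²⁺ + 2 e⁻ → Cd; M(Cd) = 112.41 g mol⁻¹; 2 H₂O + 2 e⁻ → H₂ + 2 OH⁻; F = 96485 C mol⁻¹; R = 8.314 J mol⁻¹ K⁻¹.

n(Cd) = 35.6 / 112.41 = 0.3167 mol, so n(e⁻) = 2 × 0.3167 = 0.6334 mol.
The cells are in series, so the same 0.6334 mol of electrons passes through the second cell.
2 H₂O + 2 e⁻ → H₂ + 2 OH⁻ — 2 mol e⁻ per mol H₂, so n(H₂) = 0.6334/2 = 0.3167 mol.
V = nRT/P = (0.3167 × 8.314 × 270) / (109 × 10³) = 0.00652 m³ = 6.52 L.

6.52 L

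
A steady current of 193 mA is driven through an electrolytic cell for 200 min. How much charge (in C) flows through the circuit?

Q = I·t = 0.1930 A × 12000 s = 2320 C.

2320 C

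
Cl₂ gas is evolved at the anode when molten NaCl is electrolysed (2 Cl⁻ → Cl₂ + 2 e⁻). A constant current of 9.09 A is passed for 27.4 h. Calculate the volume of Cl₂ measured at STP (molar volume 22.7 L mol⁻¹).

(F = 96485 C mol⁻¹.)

105 L

Q = I·t = 9.090 A × 98640 s = 896600 C.
n(e⁻) = Q/F = 896600 / 96485 = 9.293 mol.
2 electrons are transferred per Cl₂ molecule, so n(Cl₂) = 9.293 / 2 = 4.647 mol.
V = n × V_m = 4.647 × 22.7 = 105 L.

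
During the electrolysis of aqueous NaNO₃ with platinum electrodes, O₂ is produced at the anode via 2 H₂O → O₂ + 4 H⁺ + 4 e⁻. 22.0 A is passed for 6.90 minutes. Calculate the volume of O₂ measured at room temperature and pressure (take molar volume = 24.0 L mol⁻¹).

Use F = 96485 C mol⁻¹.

Q = I·t = 22.00 A × 414.00 s = 9108 C.
n(e⁻) = Q/F = 9108 / 96485 = 0.09440 mol.
4 electrons are transferred per O₂ molecule, so n(O₂) = 0.09440 / 4 = 0.02360 mol.
V = n × V_m = 0.02360 × 24.0 = 0.566 L.

0.566 L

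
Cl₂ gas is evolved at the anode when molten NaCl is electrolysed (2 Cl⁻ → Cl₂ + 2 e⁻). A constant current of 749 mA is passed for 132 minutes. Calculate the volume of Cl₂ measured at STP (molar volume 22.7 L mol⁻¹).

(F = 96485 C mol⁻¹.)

0.698 L

Q = I·t = 0.7490 A × 7920.0 s = 5932 C.
n(e⁻) = Q/F = 5932 / 96485 = 0.06148 mol.
2 electrons are transferred per Cl₂ molecule, so n(Cl₂) = 0.06148 / 2 = 0.03074 mol.
V = n × V_m = 0.03074 × 22.7 = 0.698 L.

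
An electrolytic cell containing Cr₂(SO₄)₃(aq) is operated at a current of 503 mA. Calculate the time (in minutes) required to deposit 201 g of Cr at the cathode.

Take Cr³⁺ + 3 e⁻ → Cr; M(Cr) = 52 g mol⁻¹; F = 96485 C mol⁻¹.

37100 min

n(Cr) = m/M = 201 / 52 = 3.865 mol.
Each Cr atom requires 3 electrons, so n(e⁻) = 3 × 3.865 = 11.60 mol.
Q = n(e⁻)·F = 11.60 × 96485 = 1119000 C.
t = Q/I = 1119000 / 0.5030 A = 2224000 s = 37100 min.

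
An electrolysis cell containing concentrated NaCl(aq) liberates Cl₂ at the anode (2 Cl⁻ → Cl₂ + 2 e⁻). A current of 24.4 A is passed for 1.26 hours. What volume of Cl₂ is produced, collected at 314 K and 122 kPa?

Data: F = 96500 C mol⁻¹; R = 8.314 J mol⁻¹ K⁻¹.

12.3 L

Q = I·t = 24.40 A × 4536.0 s = 110700 C.
n(e⁻) = Q/F = 110700 / 96500 = 1.147 mol.
2 electrons are transferred per Cl₂ molecule, so n(Cl₂) = 1.147 / 2 = 0.5735 mol.
V = nRT/P = (0.5735 × 8.314 × 314) / (122 × 10³ Pa) = 0.0123 m³ = 12.3 L.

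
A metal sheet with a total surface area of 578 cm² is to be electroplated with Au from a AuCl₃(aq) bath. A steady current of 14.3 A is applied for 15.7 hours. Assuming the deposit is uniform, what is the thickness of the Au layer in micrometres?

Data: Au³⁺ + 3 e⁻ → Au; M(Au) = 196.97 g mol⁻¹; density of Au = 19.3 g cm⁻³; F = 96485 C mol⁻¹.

493 μm

Q = I·t = 14.30 × 56520 = 808200 C; n(e⁻) = 8.377 mol.
n(Au) = n(e⁻)/3 = 2.792 mol, so m = 2.792 × 196.97 = 550.0 g.
Volume = m/ρ = 550.0 / 19.3 = 28.50 cm³.
Thickness = V/A = 28.50 / 578 = 0.0493 cm = 493 μm.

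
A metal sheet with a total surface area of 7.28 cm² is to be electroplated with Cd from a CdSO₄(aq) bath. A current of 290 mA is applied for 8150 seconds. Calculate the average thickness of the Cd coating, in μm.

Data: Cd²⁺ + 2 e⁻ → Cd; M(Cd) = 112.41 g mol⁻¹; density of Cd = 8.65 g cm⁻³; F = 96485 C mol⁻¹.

219 μm

Q = I·t = 0.2900 × 8150.0 = 2364 C; n(e⁻) = 0.02450 mol.
n(Cd) = n(e⁻)/2 = 0.01225 mol, so m = 0.01225 × 112.41 = 1.377 g.
Volume = m/ρ = 1.377 / 8.65 = 0.1592 cm³.
Thickness = V/A = 0.1592 / 7.28 = 0.0219 cm = 219 μm.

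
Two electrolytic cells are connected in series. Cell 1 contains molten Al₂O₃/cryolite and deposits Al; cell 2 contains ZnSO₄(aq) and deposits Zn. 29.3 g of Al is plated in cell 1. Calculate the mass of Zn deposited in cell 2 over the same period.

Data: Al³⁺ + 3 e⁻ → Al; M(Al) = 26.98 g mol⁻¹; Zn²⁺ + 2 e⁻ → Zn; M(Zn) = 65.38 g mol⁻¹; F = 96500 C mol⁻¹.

107 g

n(Al) = 29.3 / 26.98 = 1.086 mol.
Since Al³⁺ + 3 e⁻ → Al, n(e⁻) passed = 3 × 1.086 = 3.258 mol.
Cells in series carry the same charge, so the same 3.258 mol of electrons passes through cell 2.
Zn²⁺ + 2 e⁻ → Zn, so n(Zn) = 3.258 / 2 = 1.629 mol.
m(Zn) = 1.629 × 65.38 = 107 g.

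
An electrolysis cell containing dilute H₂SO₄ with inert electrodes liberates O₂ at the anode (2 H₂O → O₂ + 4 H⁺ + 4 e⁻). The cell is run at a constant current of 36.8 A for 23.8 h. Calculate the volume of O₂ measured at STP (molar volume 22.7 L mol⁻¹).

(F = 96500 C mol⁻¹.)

185 L

Q = I·t = 36.80 A × 85680 s = 3153000 C.
n(e⁻) = Q/F = 3153000 / 96500 = 32.67 mol.
4 electrons are transferred per O₂ molecule, so n(O₂) = 32.67 / 4 = 8.168 mol.
V = n × V_m = 8.168 × 22.7 = 185 L.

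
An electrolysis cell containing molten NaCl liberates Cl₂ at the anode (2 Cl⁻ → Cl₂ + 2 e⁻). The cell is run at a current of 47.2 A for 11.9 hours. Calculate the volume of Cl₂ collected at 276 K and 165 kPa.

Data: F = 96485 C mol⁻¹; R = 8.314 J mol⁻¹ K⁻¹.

146 L

Q = I·t = 47.20 A × 42840 s = 2022000 C.
n(e⁻) = Q/F = 2022000 / 96485 = 20.96 mol.
2 electrons are transferred per Cl₂ molecule, so n(Cl₂) = 20.96 / 2 = 10.48 mol.
V = nRT/P = (10.48 × 8.314 × 276) / (165 × 10³ Pa) = 0.146 m³ = 146 L.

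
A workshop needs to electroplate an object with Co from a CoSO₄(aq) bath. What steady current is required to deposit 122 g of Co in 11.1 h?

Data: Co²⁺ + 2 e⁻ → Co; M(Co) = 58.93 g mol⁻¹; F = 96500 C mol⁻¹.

10.0 A

n(Co) = 122 / 58.93 = 2.070 mol.
n(e⁻) = 2 × 2.070 = 4.141 mol.
Q = n(e⁻)·F = 4.141 × 96500 = 399600 C.
I = Q/t = 399600 / 39960 s = 10.0 A.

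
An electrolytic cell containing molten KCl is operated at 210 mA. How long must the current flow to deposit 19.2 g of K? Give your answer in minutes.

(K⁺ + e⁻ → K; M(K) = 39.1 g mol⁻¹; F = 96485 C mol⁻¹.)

n(K) = m/M = 19.2 / 39.1 = 0.4910 mol.
Each K atom requires 1 electron, so n(e⁻) = 1 × 0.4910 = 0.4910 mol.
Q = n(e⁻)·F = 0.4910 × 96485 = 47380 C.
t = Q/I = 47380 / 0.2100 A = 225600 s = 3760 min.

3760 min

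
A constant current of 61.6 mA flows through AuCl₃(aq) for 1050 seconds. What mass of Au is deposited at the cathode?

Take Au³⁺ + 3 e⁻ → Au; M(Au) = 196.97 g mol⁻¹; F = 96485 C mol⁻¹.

0.0440 g

Q = I·t = 0.06160 A × 1050.0 s = 64.68 C.
n(e⁻) = Q/F = 64.68 / 96485 = 0.0006704 mol.
Au³⁺ + 3 e⁻ → Au, so n(Au) = n(e⁻)/3 = 0.0002235 mol.
m = n·M = 0.0002235 × 196.97 = 0.0440 g.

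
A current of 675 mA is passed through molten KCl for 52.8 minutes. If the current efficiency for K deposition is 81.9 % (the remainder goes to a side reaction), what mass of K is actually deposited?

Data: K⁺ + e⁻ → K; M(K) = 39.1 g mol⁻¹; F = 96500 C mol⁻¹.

0.710 g

Q = I·t = 0.6750 × 3168.0 = 2138 C.
n(e⁻) = 2138/96500 = 0.02216 mol; theoretically n(K) = 0.02216/1 = 0.02216 mol, m_theo = 0.8664 g.
At 81.9 % efficiency, m_actual = 0.819 × 0.8664 = 0.710 g.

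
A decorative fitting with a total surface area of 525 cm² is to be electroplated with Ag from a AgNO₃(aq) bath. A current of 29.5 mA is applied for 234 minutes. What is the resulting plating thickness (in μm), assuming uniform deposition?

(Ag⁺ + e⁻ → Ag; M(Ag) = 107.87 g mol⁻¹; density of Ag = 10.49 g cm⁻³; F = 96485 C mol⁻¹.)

0.841 μm

Q = I·t = 0.02950 × 14040 = 414.2 C; n(e⁻) = 0.004293 mol.
n(Ag) = n(e⁻)/1 = 0.004293 mol, so m = 0.004293 × 107.87 = 0.4631 g.
Volume = m/ρ = 0.4631 / 10.49 = 0.04414 cm³.
Thickness = V/A = 0.04414 / 525 = 8.41 × 10⁻⁵ cm = 0.841 μm.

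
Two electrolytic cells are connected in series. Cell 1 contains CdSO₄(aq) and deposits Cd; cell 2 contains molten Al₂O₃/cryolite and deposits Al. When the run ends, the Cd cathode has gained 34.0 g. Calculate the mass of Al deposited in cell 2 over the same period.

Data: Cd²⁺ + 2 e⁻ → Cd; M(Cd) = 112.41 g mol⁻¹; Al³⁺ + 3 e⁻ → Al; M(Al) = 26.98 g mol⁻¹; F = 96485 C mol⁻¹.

5.44 g

n(Cd) = 34.0 / 112.41 = 0.3025 mol.
Since Cd²⁺ + 2 e⁻ → Cd, n(e⁻) passed = 2 × 0.3025 = 0.6049 mol.
Cells in series carry the same charge, so the same 0.6049 mol of electrons passes through cell 2.
Al³⁺ + 3 e⁻ → Al, so n(Al) = 0.6049 / 3 = 0.2016 mol.
m(Al) = 0.2016 × 26.98 = 5.44 g.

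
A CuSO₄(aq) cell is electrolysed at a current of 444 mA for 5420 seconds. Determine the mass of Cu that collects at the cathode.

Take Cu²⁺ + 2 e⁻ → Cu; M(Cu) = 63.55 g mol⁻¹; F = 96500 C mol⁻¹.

0.792 g

Q = I·t = 0.4440 A × 5420.0 s = 2406 C.
n(e⁻) = Q/F = 2406 / 96500 = 0.02494 mol.
Cu²⁺ + 2 e⁻ → Cu, so n(Cu) = n(e⁻)/2 = 0.01247 mol.
m = n·M = 0.01247 × 63.55 = 0.792 g.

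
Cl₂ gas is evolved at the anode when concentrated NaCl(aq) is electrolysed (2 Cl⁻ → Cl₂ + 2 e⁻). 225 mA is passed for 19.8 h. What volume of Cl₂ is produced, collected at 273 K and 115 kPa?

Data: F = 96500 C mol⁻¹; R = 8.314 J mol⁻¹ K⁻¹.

Q = I·t = 0.2250 A × 71280 s = 16040 C.
n(e⁻) = Q/F = 16040 / 96500 = 0.1662 mol.
2 electrons are transferred per Cl₂ molecule, so n(Cl₂) = 0.1662 / 2 = 0.08310 mol.
V = nRT/P = (0.08310 × 8.314 × 273) / (115 × 10³ Pa) = 0.00164 m³ = 1.64 L.

1.64 L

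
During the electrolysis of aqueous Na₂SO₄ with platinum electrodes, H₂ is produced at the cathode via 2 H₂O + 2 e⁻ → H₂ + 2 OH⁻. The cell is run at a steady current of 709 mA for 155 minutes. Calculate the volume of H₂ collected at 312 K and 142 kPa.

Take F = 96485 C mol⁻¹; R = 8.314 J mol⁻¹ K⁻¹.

0.624 L

Q = I·t = 0.7090 A × 9300.0 s = 6594 C.
n(e⁻) = Q/F = 6594 / 96485 = 0.06834 mol.
2 electrons are transferred per H₂ molecule, so n(H₂) = 0.06834 / 2 = 0.03417 mol.
V = nRT/P = (0.03417 × 8.314 × 312) / (142 × 10³ Pa) = 6.24 × 10⁻⁴ m³ = 0.624 L.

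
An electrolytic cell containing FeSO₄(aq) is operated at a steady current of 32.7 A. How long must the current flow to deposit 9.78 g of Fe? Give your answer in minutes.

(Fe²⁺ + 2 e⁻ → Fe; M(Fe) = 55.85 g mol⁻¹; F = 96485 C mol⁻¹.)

17.2 min

n(Fe) = m/M = 9.78 / 55.85 = 0.1751 mol.
Each Fe atom requires 2 electrons, so n(e⁻) = 2 × 0.1751 = 0.3502 mol.
Q = n(e⁻)·F = 0.3502 × 96485 = 33790 C.
t = Q/I = 33790 / 32.70 A = 1033 s = 17.2 min.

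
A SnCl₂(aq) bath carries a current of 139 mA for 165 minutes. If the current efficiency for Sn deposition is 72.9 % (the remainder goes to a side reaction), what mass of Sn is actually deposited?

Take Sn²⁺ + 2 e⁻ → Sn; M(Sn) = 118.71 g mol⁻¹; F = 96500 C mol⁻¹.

0.617 g

Q = I·t = 0.1390 × 9900.0 = 1376 C.
n(e⁻) = 1376/96500 = 0.01426 mol; theoretically n(Sn) = 0.01426/2 = 0.007130 mol, m_theo = 0.8464 g.
At 72.9 % efficiency, m_actual = 0.729 × 0.8464 = 0.617 g.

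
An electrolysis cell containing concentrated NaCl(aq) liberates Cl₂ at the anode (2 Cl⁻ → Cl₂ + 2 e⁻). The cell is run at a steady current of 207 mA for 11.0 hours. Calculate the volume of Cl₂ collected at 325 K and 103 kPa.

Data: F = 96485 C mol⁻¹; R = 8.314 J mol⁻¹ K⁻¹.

1.11 L

Q = I·t = 0.2070 A × 39600 s = 8197 C.
n(e⁻) = Q/F = 8197 / 96485 = 0.08496 mol.
2 electrons are transferred per Cl₂ molecule, so n(Cl₂) = 0.08496 / 2 = 0.04248 mol.
V = nRT/P = (0.04248 × 8.314 × 325) / (103 × 10³ Pa) = 0.00111 m³ = 1.11 L.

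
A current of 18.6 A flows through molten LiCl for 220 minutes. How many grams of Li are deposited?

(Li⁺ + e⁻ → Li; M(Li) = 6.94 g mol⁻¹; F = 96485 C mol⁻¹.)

Q = I·t = 18.60 A × 13200 s = 245500 C.
n(e⁻) = Q/F = 245500 / 96485 = 2.545 mol.
Li⁺ + e⁻ → Li, so n(Li) = n(e⁻)/1 = 2.545 mol.
m = n·M = 2.545 × 6.94 = 17.7 g.

17.7 g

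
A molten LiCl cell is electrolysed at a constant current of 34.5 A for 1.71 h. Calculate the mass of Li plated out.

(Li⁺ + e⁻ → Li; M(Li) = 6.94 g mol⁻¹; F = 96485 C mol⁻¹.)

Q = I·t = 34.50 A × 6156.0 s = 212400 C.
n(e⁻) = Q/F = 212400 / 96485 = 2.201 mol.
Li⁺ + e⁻ → Li, so n(Li) = n(e⁻)/1 = 2.201 mol.
m = n·M = 2.201 × 6.94 = 15.3 g.

15.3 g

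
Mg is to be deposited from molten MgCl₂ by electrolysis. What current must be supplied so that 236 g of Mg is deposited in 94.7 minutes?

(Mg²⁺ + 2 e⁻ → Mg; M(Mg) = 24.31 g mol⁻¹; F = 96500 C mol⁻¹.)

330 A

n(Mg) = 236 / 24.31 = 9.708 mol.
n(e⁻) = 2 × 9.708 = 19.42 mol.
Q = n(e⁻)·F = 19.42 × 96500 = 1874000 C.
I = Q/t = 1874000 / 5682.0 s = 330 A.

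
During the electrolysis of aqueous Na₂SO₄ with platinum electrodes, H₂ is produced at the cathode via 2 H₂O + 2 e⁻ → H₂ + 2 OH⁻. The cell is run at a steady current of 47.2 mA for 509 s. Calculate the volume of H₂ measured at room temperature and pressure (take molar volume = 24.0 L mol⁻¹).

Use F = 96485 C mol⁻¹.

Q = I·t = 0.04720 A × 509.00 s = 24.02 C.
n(e⁻) = Q/F = 24.02 / 96485 = 0.0002490 mol.
2 electrons are transferred per H₂ molecule, so n(H₂) = 0.0002490 / 2 = 0.0001245 mol.
V = n × V_m = 0.0001245 × 24.0 = 0.00299 L.

0.00299 L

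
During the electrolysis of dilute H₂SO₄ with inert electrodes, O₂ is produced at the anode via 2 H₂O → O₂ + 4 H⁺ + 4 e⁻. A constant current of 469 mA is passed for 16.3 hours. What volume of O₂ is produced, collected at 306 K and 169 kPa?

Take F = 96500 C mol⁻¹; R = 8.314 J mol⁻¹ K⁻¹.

Q = I·t = 0.4690 A × 58680 s = 27520 C.
n(e⁻) = Q/F = 27520 / 96500 = 0.2852 mol.
4 electrons are transferred per O₂ molecule, so n(O₂) = 0.2852 / 4 = 0.07130 mol.
V = nRT/P = (0.07130 × 8.314 × 306) / (169 × 10³ Pa) = 0.00107 m³ = 1.07 L.

1.07 L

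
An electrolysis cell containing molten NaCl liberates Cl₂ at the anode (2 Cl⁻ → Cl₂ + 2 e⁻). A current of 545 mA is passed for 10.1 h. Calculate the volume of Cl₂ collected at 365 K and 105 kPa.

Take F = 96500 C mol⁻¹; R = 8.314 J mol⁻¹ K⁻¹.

2.97 L

Q = I·t = 0.5450 A × 36360 s = 19820 C.
n(e⁻) = Q/F = 19820 / 96500 = 0.2053 mol.
2 electrons are transferred per Cl₂ molecule, so n(Cl₂) = 0.2053 / 2 = 0.1027 mol.
V = nRT/P = (0.1027 × 8.314 × 365) / (105 × 10³ Pa) = 0.00297 m³ = 2.97 L.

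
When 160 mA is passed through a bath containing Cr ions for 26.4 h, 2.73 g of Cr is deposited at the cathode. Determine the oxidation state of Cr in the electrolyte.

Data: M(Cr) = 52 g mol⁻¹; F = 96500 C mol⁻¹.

+3

Q = I·t = 0.1600 A × 95040 s = 15210 C, so n(e⁻) = 15210/96500 = 0.1576 mol.
n(Cr) deposited = 2.73 / 52 = 0.05250 mol.
Electrons per atom = n(e⁻)/n(Cr) = 0.1576 / 0.05250 = 3.00 ≈ 3, so the ion is Cr³⁺.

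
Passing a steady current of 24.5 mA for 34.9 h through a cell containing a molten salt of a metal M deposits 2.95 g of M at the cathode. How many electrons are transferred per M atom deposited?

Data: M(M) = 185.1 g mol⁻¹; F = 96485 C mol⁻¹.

2

Q = I·t = 0.02450 A × 125640 s = 3078 C, so n(e⁻) = 3078/96485 = 0.03190 mol.
n(M) deposited = 2.95 / 185.1 = 0.01594 mol.
Electrons per atom = n(e⁻)/n(M) = 0.03190 / 0.01594 = 2.00 ≈ 2, so the ion is M²⁺.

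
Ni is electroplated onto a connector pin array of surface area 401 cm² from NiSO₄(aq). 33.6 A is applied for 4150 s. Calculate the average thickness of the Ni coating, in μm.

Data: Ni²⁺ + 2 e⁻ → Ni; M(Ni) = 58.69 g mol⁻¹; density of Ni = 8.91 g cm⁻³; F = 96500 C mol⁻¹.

Q = I·t = 33.60 × 4150.0 = 139400 C; n(e⁻) = 1.445 mol.
n(Ni) = n(e⁻)/2 = 0.7225 mol, so m = 0.7225 × 58.69 = 42.40 g.
Volume = m/ρ = 42.40 / 8.91 = 4.759 cm³.
Thickness = V/A = 4.759 / 401 = 0.0119 cm = 119 μm.

119 μm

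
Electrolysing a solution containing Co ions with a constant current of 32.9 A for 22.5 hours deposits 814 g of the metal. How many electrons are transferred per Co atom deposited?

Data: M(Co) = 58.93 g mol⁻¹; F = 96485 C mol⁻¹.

2

Q = I·t = 32.90 A × 81000 s = 2665000 C, so n(e⁻) = 2665000/96485 = 27.62 mol.
n(Co) deposited = 814 / 58.93 = 13.81 mol.
Electrons per atom = n(e⁻)/n(Co) = 27.62 / 13.81 = 2.00 ≈ 2, so the ion is Co²⁺.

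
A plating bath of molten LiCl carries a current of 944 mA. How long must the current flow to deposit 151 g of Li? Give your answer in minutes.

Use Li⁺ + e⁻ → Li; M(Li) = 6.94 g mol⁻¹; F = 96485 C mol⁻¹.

n(Li) = m/M = 151 / 6.94 = 21.76 mol.
Each Li atom requires 1 electron, so n(e⁻) = 1 × 21.76 = 21.76 mol.
Q = n(e⁻)·F = 21.76 × 96485 = 2099000 C.
t = Q/I = 2099000 / 0.9440 A = 2224000 s = 37100 min.

37100 min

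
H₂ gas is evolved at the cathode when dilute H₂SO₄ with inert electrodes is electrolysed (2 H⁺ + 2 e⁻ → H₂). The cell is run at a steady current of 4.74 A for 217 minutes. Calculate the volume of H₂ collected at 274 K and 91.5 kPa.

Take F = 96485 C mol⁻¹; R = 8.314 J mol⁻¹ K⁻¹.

7.96 L

Q = I·t = 4.740 A × 13020 s = 61710 C.
n(e⁻) = Q/F = 61710 / 96485 = 0.6396 mol.
2 electrons are transferred per H₂ molecule, so n(H₂) = 0.6396 / 2 = 0.3198 mol.
V = nRT/P = (0.3198 × 8.314 × 274) / (91.5 × 10³ Pa) = 0.00796 m³ = 7.96 L.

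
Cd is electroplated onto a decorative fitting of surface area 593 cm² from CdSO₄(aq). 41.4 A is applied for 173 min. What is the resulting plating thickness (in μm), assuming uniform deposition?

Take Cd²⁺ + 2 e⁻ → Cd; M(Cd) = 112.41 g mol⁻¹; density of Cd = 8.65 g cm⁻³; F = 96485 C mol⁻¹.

488 μm

Q = I·t = 41.40 × 10380 = 429700 C; n(e⁻) = 4.454 mol.
n(Cd) = n(e⁻)/2 = 2.227 mol, so m = 2.227 × 112.41 = 250.3 g.
Volume = m/ρ = 250.3 / 8.65 = 28.94 cm³.
Thickness = V/A = 28.94 / 593 = 0.0488 cm = 488 μm.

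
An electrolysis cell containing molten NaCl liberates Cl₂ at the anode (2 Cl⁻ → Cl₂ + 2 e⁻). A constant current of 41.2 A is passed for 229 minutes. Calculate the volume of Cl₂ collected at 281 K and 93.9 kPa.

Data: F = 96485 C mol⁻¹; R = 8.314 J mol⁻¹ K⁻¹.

Q = I·t = 41.20 A × 13740 s = 566100 C.
n(e⁻) = Q/F = 566100 / 96485 = 5.867 mol.
2 electrons are transferred per Cl₂ molecule, so n(Cl₂) = 5.867 / 2 = 2.934 mol.
V = nRT/P = (2.934 × 8.314 × 281) / (93.9 × 10³ Pa) = 0.0730 m³ = 73.0 L.

73.0 L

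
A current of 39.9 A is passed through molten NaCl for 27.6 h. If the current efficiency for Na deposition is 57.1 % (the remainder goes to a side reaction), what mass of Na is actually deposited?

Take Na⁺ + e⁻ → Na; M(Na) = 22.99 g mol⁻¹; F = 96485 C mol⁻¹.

539 g

Q = I·t = 39.90 × 99360 = 3964000 C.
n(e⁻) = 3964000/96485 = 41.09 mol; theoretically n(Na) = 41.09/1 = 41.09 mol, m_theo = 944.6 g.
At 57.1 % efficiency, m_actual = 0.571 × 944.6 = 539 g.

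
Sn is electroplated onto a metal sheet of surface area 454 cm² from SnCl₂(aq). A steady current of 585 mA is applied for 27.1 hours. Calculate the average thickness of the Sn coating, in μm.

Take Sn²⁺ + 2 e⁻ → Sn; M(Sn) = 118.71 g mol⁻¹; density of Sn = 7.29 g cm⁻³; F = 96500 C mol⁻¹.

106 μm

Q = I·t = 0.5850 × 97560 = 57070 C; n(e⁻) = 0.5914 mol.
n(Sn) = n(e⁻)/2 = 0.2957 mol, so m = 0.2957 × 118.71 = 35.10 g.
Volume = m/ρ = 35.10 / 7.29 = 4.815 cm³.
Thickness = V/A = 4.815 / 454 = 0.0106 cm = 106 μm.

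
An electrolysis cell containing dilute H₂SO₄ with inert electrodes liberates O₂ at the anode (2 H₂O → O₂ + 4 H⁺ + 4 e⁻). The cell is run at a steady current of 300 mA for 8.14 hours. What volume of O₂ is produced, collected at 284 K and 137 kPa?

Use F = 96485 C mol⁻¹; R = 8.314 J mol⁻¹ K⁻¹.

Q = I·t = 0.3000 A × 29304 s = 8791 C.
n(e⁻) = Q/F = 8791 / 96485 = 0.09111 mol.
4 electrons are transferred per O₂ molecule, so n(O₂) = 0.09111 / 4 = 0.02278 mol.
V = nRT/P = (0.02278 × 8.314 × 284) / (137 × 10³ Pa) = 3.93 × 10⁻⁴ m³ = 0.393 L.

0.393 L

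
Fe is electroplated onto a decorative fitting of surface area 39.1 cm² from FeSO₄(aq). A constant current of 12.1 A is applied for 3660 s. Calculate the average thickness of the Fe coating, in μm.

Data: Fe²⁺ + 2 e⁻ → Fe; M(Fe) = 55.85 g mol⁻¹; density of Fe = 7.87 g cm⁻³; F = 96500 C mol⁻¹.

416 μm

Q = I·t = 12.10 × 3660.0 = 44290 C; n(e⁻) = 0.4589 mol.
n(Fe) = n(e⁻)/2 = 0.2295 mol, so m = 0.2295 × 55.85 = 12.82 g.
Volume = m/ρ = 12.82 / 7.87 = 1.628 cm³.
Thickness = V/A = 1.628 / 39.1 = 0.0416 cm = 416 μm.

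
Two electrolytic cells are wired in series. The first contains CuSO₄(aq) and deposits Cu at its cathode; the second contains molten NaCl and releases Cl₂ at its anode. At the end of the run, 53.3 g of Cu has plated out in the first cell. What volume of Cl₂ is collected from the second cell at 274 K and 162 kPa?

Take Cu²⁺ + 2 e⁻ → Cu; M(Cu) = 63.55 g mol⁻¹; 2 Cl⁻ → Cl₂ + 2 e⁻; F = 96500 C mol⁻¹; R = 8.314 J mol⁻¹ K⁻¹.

n(Cu) = 53.3 / 63.55 = 0.8387 mol, so n(e⁻) = 2 × 0.8387 = 1.677 mol.
The cells are in series, so the same 1.677 mol of electrons passes through the second cell.
2 Cl⁻ → Cl₂ + 2 e⁻ — 2 mol e⁻ per mol Cl₂, so n(Cl₂) = 1.677/2 = 0.8387 mol.
V = nRT/P = (0.8387 × 8.314 × 274) / (162 × 10³) = 0.0118 m³ = 11.8 L.

11.8 L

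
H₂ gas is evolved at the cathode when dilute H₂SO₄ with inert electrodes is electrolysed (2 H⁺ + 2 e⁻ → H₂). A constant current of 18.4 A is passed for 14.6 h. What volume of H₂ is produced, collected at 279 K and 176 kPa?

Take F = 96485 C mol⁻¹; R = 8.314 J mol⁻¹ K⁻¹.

66.1 L

Q = I·t = 18.40 A × 52560 s = 967100 C.
n(e⁻) = Q/F = 967100 / 96485 = 10.02 mol.
2 electrons are transferred per H₂ molecule, so n(H₂) = 10.02 / 2 = 5.012 mol.
V = nRT/P = (5.012 × 8.314 × 279) / (176 × 10³ Pa) = 0.0661 m³ = 66.1 L.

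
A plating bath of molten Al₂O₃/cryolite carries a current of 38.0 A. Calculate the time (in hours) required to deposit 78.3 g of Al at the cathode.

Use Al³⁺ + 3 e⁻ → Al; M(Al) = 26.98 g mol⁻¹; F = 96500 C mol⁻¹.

6.14 h

n(Al) = m/M = 78.3 / 26.98 = 2.902 mol.
Each Al atom requires 3 electrons, so n(e⁻) = 3 × 2.902 = 8.706 mol.
Q = n(e⁻)·F = 8.706 × 96500 = 840200 C.
t = Q/I = 840200 / 38.00 A = 22110 s = 6.14 h.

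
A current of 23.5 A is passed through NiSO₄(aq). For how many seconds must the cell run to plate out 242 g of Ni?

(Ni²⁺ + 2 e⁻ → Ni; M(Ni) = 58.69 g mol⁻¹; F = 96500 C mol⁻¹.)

33900 s

n(Ni) = m/M = 242 / 58.69 = 4.123 mol.
Each Ni atom requires 2 electrons, so n(e⁻) = 2 × 4.123 = 8.247 mol.
Q = n(e⁻)·F = 8.247 × 96500 = 795800 C.
t = Q/I = 795800 / 23.50 A = 33860 s.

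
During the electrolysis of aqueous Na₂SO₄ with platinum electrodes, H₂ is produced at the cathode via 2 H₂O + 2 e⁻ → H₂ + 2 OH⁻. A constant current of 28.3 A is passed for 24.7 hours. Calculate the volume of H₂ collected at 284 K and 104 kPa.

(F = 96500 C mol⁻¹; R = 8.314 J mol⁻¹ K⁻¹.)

296 L

Q = I·t = 28.30 A × 88920 s = 2516000 C.
n(e⁻) = Q/F = 2516000 / 96500 = 26.08 mol.
2 electrons are transferred per H₂ molecule, so n(H₂) = 26.08 / 2 = 13.04 mol.
V = nRT/P = (13.04 × 8.314 × 284) / (104 × 10³ Pa) = 0.296 m³ = 296 L.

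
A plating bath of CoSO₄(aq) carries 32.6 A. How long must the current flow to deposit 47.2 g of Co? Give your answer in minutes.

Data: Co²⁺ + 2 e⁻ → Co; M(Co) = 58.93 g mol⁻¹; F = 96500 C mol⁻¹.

79.0 min

n(Co) = m/M = 47.2 / 58.93 = 0.8010 mol.
Each Co atom requires 2 electrons, so n(e⁻) = 2 × 0.8010 = 1.602 mol.
Q = n(e⁻)·F = 1.602 × 96500 = 154600 C.
t = Q/I = 154600 / 32.60 A = 4742 s = 79.0 min.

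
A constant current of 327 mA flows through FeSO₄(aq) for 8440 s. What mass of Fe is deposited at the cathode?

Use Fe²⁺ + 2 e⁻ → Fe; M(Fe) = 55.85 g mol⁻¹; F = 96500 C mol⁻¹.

Q = I·t = 0.3270 A × 8440.0 s = 2760 C.
n(e⁻) = Q/F = 2760 / 96500 = 0.02860 mol.
Fe²⁺ + 2 e⁻ → Fe, so n(Fe) = n(e⁻)/2 = 0.01430 mol.
m = n·M = 0.01430 × 55.85 = 0.799 g.

0.799 g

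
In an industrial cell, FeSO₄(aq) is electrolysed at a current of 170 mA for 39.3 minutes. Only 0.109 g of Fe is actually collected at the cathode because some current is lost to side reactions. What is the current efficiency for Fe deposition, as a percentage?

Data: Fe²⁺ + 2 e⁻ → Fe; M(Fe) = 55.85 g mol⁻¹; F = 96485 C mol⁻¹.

94.0 %

Q = I·t = 0.1700 × 2358.0 = 400.9 C; n(e⁻) = 400.9/96485 = 0.004155 mol.
Theoretical n(Fe) = n(e⁻)/2 = 0.002077 mol, i.e. m_theo = 0.002077 × 55.85 = 0.1160 g.
Efficiency = m_actual / m_theo = 0.109 / 0.1160 = 94.0 %.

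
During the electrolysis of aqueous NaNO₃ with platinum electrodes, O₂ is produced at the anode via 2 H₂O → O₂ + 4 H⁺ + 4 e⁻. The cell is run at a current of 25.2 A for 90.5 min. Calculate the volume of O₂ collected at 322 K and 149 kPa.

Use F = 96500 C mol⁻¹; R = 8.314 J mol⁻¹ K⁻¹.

6.37 L

Q = I·t = 25.20 A × 5430.0 s = 136800 C.
n(e⁻) = Q/F = 136800 / 96500 = 1.418 mol.
4 electrons are transferred per O₂ molecule, so n(O₂) = 1.418 / 4 = 0.3545 mol.
V = nRT/P = (0.3545 × 8.314 × 322) / (149 × 10³ Pa) = 0.00637 m³ = 6.37 L.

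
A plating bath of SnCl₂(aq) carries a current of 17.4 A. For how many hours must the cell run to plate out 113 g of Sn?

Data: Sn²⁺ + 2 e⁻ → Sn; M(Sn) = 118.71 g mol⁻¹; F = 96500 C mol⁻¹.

n(Sn) = m/M = 113 / 118.71 = 0.9519 mol.
Each Sn atom requires 2 electrons, so n(e⁻) = 2 × 0.9519 = 1.904 mol.
Q = n(e⁻)·F = 1.904 × 96500 = 183700 C.
t = Q/I = 183700 / 17.40 A = 10560 s = 2.93 h.

2.93 h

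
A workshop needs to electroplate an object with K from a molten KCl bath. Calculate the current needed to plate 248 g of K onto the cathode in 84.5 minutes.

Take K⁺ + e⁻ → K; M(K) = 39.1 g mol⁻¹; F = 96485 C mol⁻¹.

121 A

n(K) = 248 / 39.1 = 6.343 mol.
n(e⁻) = 1 × 6.343 = 6.343 mol.
Q = n(e⁻)·F = 6.343 × 96485 = 612000 C.
I = Q/t = 612000 / 5070.0 s = 121 A.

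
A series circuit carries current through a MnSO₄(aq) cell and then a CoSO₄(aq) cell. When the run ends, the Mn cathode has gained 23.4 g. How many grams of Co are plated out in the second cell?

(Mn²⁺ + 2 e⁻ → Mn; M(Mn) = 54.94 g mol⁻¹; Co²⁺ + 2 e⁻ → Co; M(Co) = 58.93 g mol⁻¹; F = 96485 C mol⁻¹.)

25.1 g

n(Mn) = 23.4 / 54.94 = 0.4259 mol.
Since Mn²⁺ + 2 e⁻ → Mn, n(e⁻) passed = 2 × 0.4259 = 0.8518 mol.
Cells in series carry the same charge, so the same 0.8518 mol of electrons passes through cell 2.
Co²⁺ + 2 e⁻ → Co, so n(Co) = 0.8518 / 2 = 0.4259 mol.
m(Co) = 0.4259 × 58.93 = 25.1 g.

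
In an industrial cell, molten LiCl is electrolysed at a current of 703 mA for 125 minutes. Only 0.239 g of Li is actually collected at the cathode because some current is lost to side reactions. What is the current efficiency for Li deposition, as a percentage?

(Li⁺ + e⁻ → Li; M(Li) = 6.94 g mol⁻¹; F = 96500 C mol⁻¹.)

63.0 %

Q = I·t = 0.7030 × 7500.0 = 5272 C; n(e⁻) = 5272/96500 = 0.05464 mol.
Theoretical n(Li) = n(e⁻)/1 = 0.05464 mol, i.e. m_theo = 0.05464 × 6.94 = 0.3792 g.
Efficiency = m_actual / m_theo = 0.239 / 0.3792 = 63.0 %.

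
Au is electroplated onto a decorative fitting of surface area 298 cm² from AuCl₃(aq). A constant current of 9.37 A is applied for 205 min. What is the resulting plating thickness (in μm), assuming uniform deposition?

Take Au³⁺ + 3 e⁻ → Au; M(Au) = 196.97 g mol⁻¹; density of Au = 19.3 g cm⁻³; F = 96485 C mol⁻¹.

Q = I·t = 9.370 × 12300 = 115300 C; n(e⁻) = 1.194 mol.
n(Au) = n(e⁻)/3 = 0.3982 mol, so m = 0.3982 × 196.97 = 78.43 g.
Volume = m/ρ = 78.43 / 19.3 = 4.064 cm³.
Thickness = V/A = 4.064 / 298 = 0.0136 cm = 136 μm.

136 μm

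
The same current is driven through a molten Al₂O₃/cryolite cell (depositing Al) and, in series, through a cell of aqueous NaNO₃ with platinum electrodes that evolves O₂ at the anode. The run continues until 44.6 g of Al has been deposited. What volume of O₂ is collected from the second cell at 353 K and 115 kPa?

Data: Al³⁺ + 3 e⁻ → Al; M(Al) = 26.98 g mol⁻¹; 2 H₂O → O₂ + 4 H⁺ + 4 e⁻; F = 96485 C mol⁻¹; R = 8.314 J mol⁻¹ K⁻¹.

n(Al) = 44.6 / 26.98 = 1.653 mol, so n(e⁻) = 3 × 1.653 = 4.959 mol.
The cells are in series, so the same 4.959 mol of electrons passes through the second cell.
2 H₂O → O₂ + 4 H⁺ + 4 e⁻ — 4 mol e⁻ per mol O₂, so n(O₂) = 4.959/4 = 1.240 mol.
V = nRT/P = (1.240 × 8.314 × 353) / (115 × 10³) = 0.0316 m³ = 31.6 L.

31.6 L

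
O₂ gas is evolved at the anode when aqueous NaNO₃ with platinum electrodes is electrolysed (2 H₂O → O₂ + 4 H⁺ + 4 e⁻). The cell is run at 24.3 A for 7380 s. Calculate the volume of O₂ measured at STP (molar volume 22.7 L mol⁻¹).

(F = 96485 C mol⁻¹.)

10.5 L

Q = I·t = 24.30 A × 7380.0 s = 179300 C.
n(e⁻) = Q/F = 179300 / 96485 = 1.859 mol.
4 electrons are transferred per O₂ molecule, so n(O₂) = 1.859 / 4 = 0.4647 mol.
V = n × V_m = 0.4647 × 22.7 = 10.5 L.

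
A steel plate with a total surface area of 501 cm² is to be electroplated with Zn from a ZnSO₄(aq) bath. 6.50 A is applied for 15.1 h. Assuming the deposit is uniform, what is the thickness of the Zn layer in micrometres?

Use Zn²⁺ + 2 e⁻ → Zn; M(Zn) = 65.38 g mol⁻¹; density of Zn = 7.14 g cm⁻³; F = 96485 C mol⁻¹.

Q = I·t = 6.500 × 54360 = 353300 C; n(e⁻) = 3.662 mol.
n(Zn) = n(e⁻)/2 = 1.831 mol, so m = 1.831 × 65.38 = 119.7 g.
Volume = m/ρ = 119.7 / 7.14 = 16.77 cm³.
Thickness = V/A = 16.77 / 501 = 0.0335 cm = 335 μm.

335 μm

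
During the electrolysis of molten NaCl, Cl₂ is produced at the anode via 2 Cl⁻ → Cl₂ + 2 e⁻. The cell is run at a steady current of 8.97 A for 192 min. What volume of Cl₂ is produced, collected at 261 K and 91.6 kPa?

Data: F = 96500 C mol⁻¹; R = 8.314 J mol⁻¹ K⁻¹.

Q = I·t = 8.970 A × 11520 s = 103300 C.
n(e⁻) = Q/F = 103300 / 96500 = 1.071 mol.
2 electrons are transferred per Cl₂ molecule, so n(Cl₂) = 1.071 / 2 = 0.5354 mol.
V = nRT/P = (0.5354 × 8.314 × 261) / (91.6 × 10³ Pa) = 0.0127 m³ = 12.7 L.

12.7 L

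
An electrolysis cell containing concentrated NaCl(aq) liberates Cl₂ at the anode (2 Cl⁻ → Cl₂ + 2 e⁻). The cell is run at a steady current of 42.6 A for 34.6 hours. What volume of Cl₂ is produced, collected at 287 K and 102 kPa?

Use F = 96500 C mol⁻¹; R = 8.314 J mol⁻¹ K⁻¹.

Q = I·t = 42.60 A × 124560 s = 5306000 C.
n(e⁻) = Q/F = 5306000 / 96500 = 54.99 mol.
2 electrons are transferred per Cl₂ molecule, so n(Cl₂) = 54.99 / 2 = 27.49 mol.
V = nRT/P = (27.49 × 8.314 × 287) / (102 × 10³ Pa) = 0.643 m³ = 643 L.

643 L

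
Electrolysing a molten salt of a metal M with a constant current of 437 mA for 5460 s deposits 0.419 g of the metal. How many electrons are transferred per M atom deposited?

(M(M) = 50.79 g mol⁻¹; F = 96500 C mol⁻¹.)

3

Q = I·t = 0.4370 A × 5460.0 s = 2386 C, so n(e⁻) = 2386/96500 = 0.02473 mol.
n(M) deposited = 0.419 / 50.79 = 0.008250 mol.
Electrons per atom = n(e⁻)/n(M) = 0.02473 / 0.008250 = 3.00 ≈ 3, so the ion is M³⁺.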